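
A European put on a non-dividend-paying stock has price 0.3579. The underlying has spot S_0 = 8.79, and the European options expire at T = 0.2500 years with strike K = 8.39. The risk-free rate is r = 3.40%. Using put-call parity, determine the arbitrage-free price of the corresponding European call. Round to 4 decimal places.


Put-call parity: C - P = S_0 * exp(-qT) - K * exp(-rT).
S_0 * exp(-qT) = 8.7900 * 1.00000000 = 8.79000000
K * exp(-rT) = 8.3900 * 0.99153602 = 8.31898723
C = P + S*exp(-qT) - K*exp(-rT)
C = 0.3579 + 8.79000000 - 8.31898723 = 0.8289

Answer: Call price = 0.8289


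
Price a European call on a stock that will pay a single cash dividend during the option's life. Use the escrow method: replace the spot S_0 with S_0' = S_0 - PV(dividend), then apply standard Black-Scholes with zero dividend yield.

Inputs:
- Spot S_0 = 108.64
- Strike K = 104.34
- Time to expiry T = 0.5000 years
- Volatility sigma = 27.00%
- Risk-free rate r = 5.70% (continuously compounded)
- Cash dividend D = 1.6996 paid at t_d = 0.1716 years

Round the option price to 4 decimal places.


Answer: Price = 11.0029

Derivation:
PV(D) = D * exp(-r * t_d) = 1.6996 * 0.99026648 = 1.68305691
S_0' = S_0 - PV(D) = 108.6400 - 1.68305691 = 106.95694309
d1 = (ln(S_0'/K) + (r + sigma^2/2)*T) / (sigma*sqrt(T)) = 0.37448666
d2 = d1 - sigma*sqrt(T) = 0.18356783
exp(-rT) = 0.97190229
N(d1) = 0.64597886; N(d2) = 0.57282375
C = S_0' * N(d1) - K * exp(-rT) * N(d2) = 106.95694309 * 0.64597886 - 104.3400 * 0.97190229 * 0.57282375 = 11.0029


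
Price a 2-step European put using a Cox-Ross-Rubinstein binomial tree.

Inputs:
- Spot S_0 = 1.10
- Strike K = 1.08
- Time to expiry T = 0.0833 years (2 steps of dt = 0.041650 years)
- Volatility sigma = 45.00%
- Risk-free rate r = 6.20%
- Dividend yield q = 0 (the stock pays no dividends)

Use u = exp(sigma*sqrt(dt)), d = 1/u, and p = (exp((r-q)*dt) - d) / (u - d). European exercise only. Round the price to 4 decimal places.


Answer: Price = V(0,0) = 0.0424

Derivation:
dt = T/N = 0.041650
u = exp(sigma*sqrt(dt)) = 1.096187; d = 1/u = 0.912253
p = (exp((r-q)*dt) - d) / (u - d) = 0.491114
Discount per step: exp(-r*dt) = 0.997421
Stock lattice S(k, i) with i counting down-moves:
  k=0: S(0,0) = 1.1000
  k=1: S(1,0) = 1.2058; S(1,1) = 1.0035
  k=2: S(2,0) = 1.3218; S(2,1) = 1.1000; S(2,2) = 0.9154
Terminal payoffs V(N, i) = max(K - S_T, 0):
  V(2,0) = 0.000000; V(2,1) = 0.000000; V(2,2) = 0.164573
Backward induction: V(k, i) = exp(-r*dt) * [p * V(k+1, i) + (1-p) * V(k+1, i+1)].
  V(1,0) = exp(-r*dt) * [p*0.000000 + (1-p)*0.000000] = 0.000000
  V(1,1) = exp(-r*dt) * [p*0.000000 + (1-p)*0.164573] = 0.083533
  V(0,0) = exp(-r*dt) * [p*0.000000 + (1-p)*0.083533] = 0.042399


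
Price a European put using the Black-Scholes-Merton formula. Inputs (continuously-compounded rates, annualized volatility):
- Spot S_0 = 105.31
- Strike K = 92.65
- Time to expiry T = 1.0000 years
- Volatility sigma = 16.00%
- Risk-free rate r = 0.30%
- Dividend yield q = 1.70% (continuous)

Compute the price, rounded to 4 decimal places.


Answer: Price = 2.1829

Derivation:
d1 = (ln(S/K) + (r - q + 0.5*sigma^2) * T) / (sigma * sqrt(T)) = 0.79299643
d2 = d1 - sigma * sqrt(T) = 0.63299643
exp(-rT) = 0.99700450; exp(-qT) = 0.98314368
P = K * exp(-rT) * N(-d2) - S_0 * exp(-qT) * N(-d1)
N(-d1) = 0.21388995; N(-d2) = 0.26336799
P = 92.6500 * 0.99700450 * 0.26336799 - 105.3100 * 0.98314368 * 0.21388995 = 2.1829


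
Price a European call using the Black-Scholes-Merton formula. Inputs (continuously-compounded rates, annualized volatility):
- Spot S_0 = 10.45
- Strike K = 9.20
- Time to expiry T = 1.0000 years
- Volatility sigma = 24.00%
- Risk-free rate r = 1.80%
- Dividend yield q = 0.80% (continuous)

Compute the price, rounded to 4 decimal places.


d1 = (ln(S/K) + (r - q + 0.5*sigma^2) * T) / (sigma * sqrt(T)) = 0.69249373
d2 = d1 - sigma * sqrt(T) = 0.45249373
exp(-rT) = 0.98216103; exp(-qT) = 0.99203191
C = S_0 * exp(-qT) * N(d1) - K * exp(-rT) * N(d2)
N(d1) = 0.75568634; N(d2) = 0.67454333
C = 10.4500 * 0.99203191 * 0.75568634 - 9.2000 * 0.98216103 * 0.67454333 = 1.7389

Answer: Price = 1.7389


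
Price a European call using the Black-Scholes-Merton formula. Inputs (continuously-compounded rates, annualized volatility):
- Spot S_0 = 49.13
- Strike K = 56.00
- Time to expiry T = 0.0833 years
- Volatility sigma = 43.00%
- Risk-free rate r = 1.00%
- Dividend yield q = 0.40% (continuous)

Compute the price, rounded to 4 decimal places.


d1 = (ln(S/K) + (r - q + 0.5*sigma^2) * T) / (sigma * sqrt(T)) = -0.98852170
d2 = d1 - sigma * sqrt(T) = -1.11262718
exp(-rT) = 0.99916735; exp(-qT) = 0.99966686
C = S_0 * exp(-qT) * N(d1) - K * exp(-rT) * N(d2)
N(d1) = 0.16144861; N(d2) = 0.13293429
C = 49.1300 * 0.99966686 * 0.16144861 - 56.0000 * 0.99916735 * 0.13293429 = 0.4912

Answer: Price = 0.4912


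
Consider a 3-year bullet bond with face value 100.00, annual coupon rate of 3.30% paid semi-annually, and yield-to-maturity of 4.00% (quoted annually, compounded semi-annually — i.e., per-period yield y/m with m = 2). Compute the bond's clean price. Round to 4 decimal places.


Coupon per period c = face * coupon_rate / m = 1.650000
Periods per year m = 2; per-period yield y/m = 0.020000
Number of cashflows N = 6
Cashflows (t years, CF_t, discount factor 1/(1+y/m)^(m*t), PV):
  t = 0.5000: CF_t = 1.650000, DF = 0.980392, PV = 1.617647
  t = 1.0000: CF_t = 1.650000, DF = 0.961169, PV = 1.585928
  t = 1.5000: CF_t = 1.650000, DF = 0.942322, PV = 1.554832
  t = 2.0000: CF_t = 1.650000, DF = 0.923845, PV = 1.524345
  t = 2.5000: CF_t = 1.650000, DF = 0.905731, PV = 1.494456
  t = 3.0000: CF_t = 101.650000, DF = 0.887971, PV = 90.262291
Price P = sum_t PV_t = 98.039499

Answer: Price = 98.0395


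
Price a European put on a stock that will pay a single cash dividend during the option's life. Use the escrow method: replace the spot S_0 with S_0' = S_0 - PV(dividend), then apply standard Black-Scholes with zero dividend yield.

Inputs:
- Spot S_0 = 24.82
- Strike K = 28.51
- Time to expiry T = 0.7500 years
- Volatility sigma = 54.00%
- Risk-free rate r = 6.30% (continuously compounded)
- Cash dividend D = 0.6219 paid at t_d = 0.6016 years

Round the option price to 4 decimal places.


Answer: Price = 6.3815

Derivation:
PV(D) = D * exp(-r * t_d) = 0.6219 * 0.96280845 = 0.59877057
S_0' = S_0 - PV(D) = 24.8200 - 0.59877057 = 24.22122943
d1 = (ln(S_0'/K) + (r + sigma^2/2)*T) / (sigma*sqrt(T)) = -0.01373966
d2 = d1 - sigma*sqrt(T) = -0.48139338
exp(-rT) = 0.95384891
N(-d1) = 0.50548116; N(-d2) = 0.68488153
P = K * exp(-rT) * N(-d2) - S_0' * N(-d1) = 28.5100 * 0.95384891 * 0.68488153 - 24.22122943 * 0.50548116 = 6.3815


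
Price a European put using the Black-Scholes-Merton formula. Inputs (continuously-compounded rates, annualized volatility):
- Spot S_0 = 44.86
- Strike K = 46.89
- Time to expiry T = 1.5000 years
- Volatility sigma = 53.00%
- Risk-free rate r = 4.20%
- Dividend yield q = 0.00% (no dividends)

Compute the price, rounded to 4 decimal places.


Answer: Price = 10.8982

Derivation:
d1 = (ln(S/K) + (r - q + 0.5*sigma^2) * T) / (sigma * sqrt(T)) = 0.35343071
d2 = d1 - sigma * sqrt(T) = -0.29568408
exp(-rT) = 0.93894347; exp(-qT) = 1.00000000
P = K * exp(-rT) * N(-d2) - S_0 * exp(-qT) * N(-d1)
N(-d1) = 0.36188278; N(-d2) = 0.61626432
P = 46.8900 * 0.93894347 * 0.61626432 - 44.8600 * 1.00000000 * 0.36188278 = 10.8982


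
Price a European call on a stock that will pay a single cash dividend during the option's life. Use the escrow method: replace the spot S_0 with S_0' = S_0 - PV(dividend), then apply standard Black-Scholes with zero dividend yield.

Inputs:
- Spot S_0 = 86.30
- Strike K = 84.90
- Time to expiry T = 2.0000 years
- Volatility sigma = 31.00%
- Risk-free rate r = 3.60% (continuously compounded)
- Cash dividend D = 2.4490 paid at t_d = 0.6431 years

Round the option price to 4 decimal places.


PV(D) = D * exp(-r * t_d) = 2.4490 * 0.97711434 = 2.39295302
S_0' = S_0 - PV(D) = 86.3000 - 2.39295302 = 83.90704698
d1 = (ln(S_0'/K) + (r + sigma^2/2)*T) / (sigma*sqrt(T)) = 0.35659967
d2 = d1 - sigma*sqrt(T) = -0.08180653
exp(-rT) = 0.93053090
N(d1) = 0.63930424; N(d2) = 0.46740028
C = S_0' * N(d1) - K * exp(-rT) * N(d2) = 83.90704698 * 0.63930424 - 84.9000 * 0.93053090 * 0.46740028 = 16.7165

Answer: Price = 16.7165


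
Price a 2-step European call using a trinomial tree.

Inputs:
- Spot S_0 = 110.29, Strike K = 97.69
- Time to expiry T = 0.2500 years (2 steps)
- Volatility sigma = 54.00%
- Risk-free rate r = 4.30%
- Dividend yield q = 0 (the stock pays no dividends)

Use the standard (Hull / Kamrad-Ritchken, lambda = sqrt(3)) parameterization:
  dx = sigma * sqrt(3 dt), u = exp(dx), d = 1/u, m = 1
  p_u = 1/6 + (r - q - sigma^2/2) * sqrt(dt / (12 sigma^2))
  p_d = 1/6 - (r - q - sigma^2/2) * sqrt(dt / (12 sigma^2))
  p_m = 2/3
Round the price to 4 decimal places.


dt = T/N = 0.125000; dx = sigma*sqrt(3*dt) = 0.330681
u = exp(dx) = 1.391916; d = 1/u = 0.718434
p_u = 0.147237, p_m = 0.666667, p_d = 0.186096
Discount per step: exp(-r*dt) = 0.994639
Stock lattice S(k, j) with j the centered position index:
  k=0: S(0,+0) = 110.2900
  k=1: S(1,-1) = 79.2361; S(1,+0) = 110.2900; S(1,+1) = 153.5144
  k=2: S(2,-2) = 56.9259; S(2,-1) = 79.2361; S(2,+0) = 110.2900; S(2,+1) = 153.5144; S(2,+2) = 213.6791
Terminal payoffs V(N, j) = max(S_T - K, 0):
  V(2,-2) = 0.000000; V(2,-1) = 0.000000; V(2,+0) = 12.600000; V(2,+1) = 55.824400; V(2,+2) = 115.989129
Backward induction: V(k, j) = exp(-r*dt) * [p_u * V(k+1, j+1) + p_m * V(k+1, j) + p_d * V(k+1, j-1)]
  V(1,-1) = exp(-r*dt) * [p_u*12.600000 + p_m*0.000000 + p_d*0.000000] = 1.845242
  V(1,+0) = exp(-r*dt) * [p_u*55.824400 + p_m*12.600000 + p_d*0.000000] = 16.530332
  V(1,+1) = exp(-r*dt) * [p_u*115.989129 + p_m*55.824400 + p_d*12.600000] = 56.335362
  V(0,+0) = exp(-r*dt) * [p_u*56.335362 + p_m*16.530332 + p_d*1.845242] = 19.552888

Answer: Price = V(0,0) = 19.5529


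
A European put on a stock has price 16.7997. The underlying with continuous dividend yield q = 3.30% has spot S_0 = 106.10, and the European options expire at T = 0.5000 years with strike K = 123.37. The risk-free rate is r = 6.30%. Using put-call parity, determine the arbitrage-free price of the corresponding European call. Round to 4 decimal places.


Put-call parity: C - P = S_0 * exp(-qT) - K * exp(-rT).
S_0 * exp(-qT) = 106.1000 * 0.98363538 = 104.36371375
K * exp(-rT) = 123.3700 * 0.96899096 = 119.54441430
C = P + S*exp(-qT) - K*exp(-rT)
C = 16.7997 + 104.36371375 - 119.54441430 = 1.6190

Answer: Call price = 1.6190


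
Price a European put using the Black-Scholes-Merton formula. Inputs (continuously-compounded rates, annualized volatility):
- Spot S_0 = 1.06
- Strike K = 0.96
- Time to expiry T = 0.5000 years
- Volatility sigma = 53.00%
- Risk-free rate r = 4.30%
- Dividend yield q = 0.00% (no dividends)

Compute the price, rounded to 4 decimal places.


Answer: Price = 0.0959

Derivation:
d1 = (ln(S/K) + (r - q + 0.5*sigma^2) * T) / (sigma * sqrt(T)) = 0.50915932
d2 = d1 - sigma * sqrt(T) = 0.13439272
exp(-rT) = 0.97872948; exp(-qT) = 1.00000000
P = K * exp(-rT) * N(-d2) - S_0 * exp(-qT) * N(-d1)
N(-d1) = 0.30532028; N(-d2) = 0.44654602
P = 0.9600 * 0.97872948 * 0.44654602 - 1.0600 * 1.00000000 * 0.30532028 = 0.0959


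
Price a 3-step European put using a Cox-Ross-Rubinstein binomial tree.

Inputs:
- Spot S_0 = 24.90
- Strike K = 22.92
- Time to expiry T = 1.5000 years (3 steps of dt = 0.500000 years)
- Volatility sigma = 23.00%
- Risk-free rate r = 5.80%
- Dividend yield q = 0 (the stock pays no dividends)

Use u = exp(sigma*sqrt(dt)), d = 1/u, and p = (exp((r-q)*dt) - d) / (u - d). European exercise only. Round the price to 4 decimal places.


dt = T/N = 0.500000
u = exp(sigma*sqrt(dt)) = 1.176607; d = 1/u = 0.849902
p = (exp((r-q)*dt) - d) / (u - d) = 0.549495
Discount per step: exp(-r*dt) = 0.971416
Stock lattice S(k, i) with i counting down-moves:
  k=0: S(0,0) = 24.9000
  k=1: S(1,0) = 29.2975; S(1,1) = 21.1626
  k=2: S(2,0) = 34.4716; S(2,1) = 24.9000; S(2,2) = 17.9861
  k=3: S(3,0) = 40.5596; S(3,1) = 29.2975; S(3,2) = 21.1626; S(3,3) = 15.2864
Terminal payoffs V(N, i) = max(K - S_T, 0):
  V(3,0) = 0.000000; V(3,1) = 0.000000; V(3,2) = 1.757447; V(3,3) = 7.633591
Backward induction: V(k, i) = exp(-r*dt) * [p * V(k+1, i) + (1-p) * V(k+1, i+1)].
  V(2,0) = exp(-r*dt) * [p*0.000000 + (1-p)*0.000000] = 0.000000
  V(2,1) = exp(-r*dt) * [p*0.000000 + (1-p)*1.757447] = 0.769107
  V(2,2) = exp(-r*dt) * [p*1.757447 + (1-p)*7.633591] = 4.278775
  V(1,0) = exp(-r*dt) * [p*0.000000 + (1-p)*0.769107] = 0.336582
  V(1,1) = exp(-r*dt) * [p*0.769107 + (1-p)*4.278775] = 2.283051
  V(0,0) = exp(-r*dt) * [p*0.336582 + (1-p)*2.283051] = 1.178790

Answer: Price = V(0,0) = 1.1788


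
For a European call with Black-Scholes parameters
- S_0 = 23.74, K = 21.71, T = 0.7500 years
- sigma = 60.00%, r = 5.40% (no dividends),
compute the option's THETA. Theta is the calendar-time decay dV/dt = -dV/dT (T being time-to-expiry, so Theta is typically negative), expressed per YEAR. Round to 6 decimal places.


Answer: Theta = -3.439535

Derivation:
d1 = 0.5097779737; d2 = -0.0098372686
phi(d1) = 0.3503315370; exp(-qT) = 1.0000000000; exp(-rT) = 0.9603091645
Theta = -S*exp(-qT)*phi(d1)*sigma/(2*sqrt(T)) - r*K*exp(-rT)*N(d2) + q*S*exp(-qT)*N(d1)
N(d1) = 0.6948964907; N(d2) = 0.4960755609; sqrt(T) = 0.8660254038
Term 1 = -23.7400 * 1.0000000000 * 0.3503315370 * 0.6000 / (2 * 0.8660254038) = -2.8810485184
Term 2 = -0.0540 * 21.7100 * 0.9603091645 * 0.4960755609 = -0.5584862547
Term 3 = 0 (no dividend yield, q = 0)
Theta = -2.8810485184 + (-0.5584862547) + (0.0000000000) = -3.439535


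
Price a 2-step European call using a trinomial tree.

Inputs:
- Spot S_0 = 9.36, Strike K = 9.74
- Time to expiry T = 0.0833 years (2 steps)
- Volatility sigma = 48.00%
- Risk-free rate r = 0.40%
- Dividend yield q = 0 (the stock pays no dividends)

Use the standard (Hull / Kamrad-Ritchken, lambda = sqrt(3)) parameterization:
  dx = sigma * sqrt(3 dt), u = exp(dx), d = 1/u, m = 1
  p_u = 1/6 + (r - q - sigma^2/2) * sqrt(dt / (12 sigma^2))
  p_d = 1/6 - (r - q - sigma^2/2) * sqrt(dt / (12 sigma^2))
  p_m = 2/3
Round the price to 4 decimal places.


Answer: Price = V(0,0) = 0.3551

Derivation:
dt = T/N = 0.041650; dx = sigma*sqrt(3*dt) = 0.169672
u = exp(dx) = 1.184916; d = 1/u = 0.843942
p_u = 0.153018, p_m = 0.666667, p_d = 0.180315
Discount per step: exp(-r*dt) = 0.999833
Stock lattice S(k, j) with j the centered position index:
  k=0: S(0,+0) = 9.3600
  k=1: S(1,-1) = 7.8993; S(1,+0) = 9.3600; S(1,+1) = 11.0908
  k=2: S(2,-2) = 6.6665; S(2,-1) = 7.8993; S(2,+0) = 9.3600; S(2,+1) = 11.0908; S(2,+2) = 13.1417
Terminal payoffs V(N, j) = max(S_T - K, 0):
  V(2,-2) = 0.000000; V(2,-1) = 0.000000; V(2,+0) = 0.000000; V(2,+1) = 1.350812; V(2,+2) = 3.401677
Backward induction: V(k, j) = exp(-r*dt) * [p_u * V(k+1, j+1) + p_m * V(k+1, j) + p_d * V(k+1, j-1)]
  V(1,-1) = exp(-r*dt) * [p_u*0.000000 + p_m*0.000000 + p_d*0.000000] = 0.000000
  V(1,+0) = exp(-r*dt) * [p_u*1.350812 + p_m*0.000000 + p_d*0.000000] = 0.206664
  V(1,+1) = exp(-r*dt) * [p_u*3.401677 + p_m*1.350812 + p_d*0.000000] = 1.420823
  V(0,+0) = exp(-r*dt) * [p_u*1.420823 + p_m*0.206664 + p_d*0.000000] = 0.355129


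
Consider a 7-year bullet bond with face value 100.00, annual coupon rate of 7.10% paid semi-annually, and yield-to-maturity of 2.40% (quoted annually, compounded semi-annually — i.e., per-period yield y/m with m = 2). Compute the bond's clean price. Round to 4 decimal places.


Coupon per period c = face * coupon_rate / m = 3.550000
Periods per year m = 2; per-period yield y/m = 0.012000
Number of cashflows N = 14
Cashflows (t years, CF_t, discount factor 1/(1+y/m)^(m*t), PV):
  t = 0.5000: CF_t = 3.550000, DF = 0.988142, PV = 3.507905
  t = 1.0000: CF_t = 3.550000, DF = 0.976425, PV = 3.466309
  t = 1.5000: CF_t = 3.550000, DF = 0.964847, PV = 3.425207
  t = 2.0000: CF_t = 3.550000, DF = 0.953406, PV = 3.384592
  t = 2.5000: CF_t = 3.550000, DF = 0.942101, PV = 3.344458
  t = 3.0000: CF_t = 3.550000, DF = 0.930930, PV = 3.304801
  t = 3.5000: CF_t = 3.550000, DF = 0.919891, PV = 3.265613
  t = 4.0000: CF_t = 3.550000, DF = 0.908983, PV = 3.226891
  t = 4.5000: CF_t = 3.550000, DF = 0.898205, PV = 3.188627
  t = 5.0000: CF_t = 3.550000, DF = 0.887554, PV = 3.150817
  t = 5.5000: CF_t = 3.550000, DF = 0.877030, PV = 3.113456
  t = 6.0000: CF_t = 3.550000, DF = 0.866630, PV = 3.076537
  t = 6.5000: CF_t = 3.550000, DF = 0.856354, PV = 3.040057
  t = 7.0000: CF_t = 103.550000, DF = 0.846200, PV = 87.623970
Price P = sum_t PV_t = 130.119241

Answer: Price = 130.1192


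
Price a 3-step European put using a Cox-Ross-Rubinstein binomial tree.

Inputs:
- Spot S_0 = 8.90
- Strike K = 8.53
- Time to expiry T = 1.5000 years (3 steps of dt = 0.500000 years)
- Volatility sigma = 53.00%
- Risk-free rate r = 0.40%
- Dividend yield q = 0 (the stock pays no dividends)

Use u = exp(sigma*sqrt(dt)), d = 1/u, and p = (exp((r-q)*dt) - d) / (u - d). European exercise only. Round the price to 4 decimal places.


dt = T/N = 0.500000
u = exp(sigma*sqrt(dt)) = 1.454652; d = 1/u = 0.687450
p = (exp((r-q)*dt) - d) / (u - d) = 0.409999
Discount per step: exp(-r*dt) = 0.998002
Stock lattice S(k, i) with i counting down-moves:
  k=0: S(0,0) = 8.9000
  k=1: S(1,0) = 12.9464; S(1,1) = 6.1183
  k=2: S(2,0) = 18.8325; S(2,1) = 8.9000; S(2,2) = 4.2060
  k=3: S(3,0) = 27.3947; S(3,1) = 12.9464; S(3,2) = 6.1183; S(3,3) = 2.8914
Terminal payoffs V(N, i) = max(K - S_T, 0):
  V(3,0) = 0.000000; V(3,1) = 0.000000; V(3,2) = 2.411698; V(3,3) = 5.638569
Backward induction: V(k, i) = exp(-r*dt) * [p * V(k+1, i) + (1-p) * V(k+1, i+1)].
  V(2,0) = exp(-r*dt) * [p*0.000000 + (1-p)*0.000000] = 0.000000
  V(2,1) = exp(-r*dt) * [p*0.000000 + (1-p)*2.411698] = 1.420060
  V(2,2) = exp(-r*dt) * [p*2.411698 + (1-p)*5.638569] = 4.306932
  V(1,0) = exp(-r*dt) * [p*0.000000 + (1-p)*1.420060] = 0.836163
  V(1,1) = exp(-r*dt) * [p*1.420060 + (1-p)*4.306932] = 3.117076
  V(0,0) = exp(-r*dt) * [p*0.836163 + (1-p)*3.117076] = 2.177544

Answer: Price = V(0,0) = 2.1775


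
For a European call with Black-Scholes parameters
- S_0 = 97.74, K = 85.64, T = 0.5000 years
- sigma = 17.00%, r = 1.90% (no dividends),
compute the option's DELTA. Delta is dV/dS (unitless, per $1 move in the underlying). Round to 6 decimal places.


Answer: Delta = 0.892243

Derivation:
d1 = 1.2385468427; d2 = 1.1183386899
phi(d1) = 0.1852706270; exp(-qT) = 1.0000000000; exp(-rT) = 0.9905449824
N(d1) = 0.8922433178
Delta = exp(-qT) * N(d1) = 1.0000000000 * 0.8922433178 = 0.892243


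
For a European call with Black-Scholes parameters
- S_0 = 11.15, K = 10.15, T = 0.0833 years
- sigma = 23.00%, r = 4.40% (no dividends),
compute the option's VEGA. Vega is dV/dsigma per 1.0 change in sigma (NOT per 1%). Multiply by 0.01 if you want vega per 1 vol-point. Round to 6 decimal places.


d1 = 1.5039359549; d2 = 1.4375539543
phi(d1) = 0.1287541881; exp(-qT) = 1.0000000000; exp(-rT) = 0.9963415086
Vega = S * exp(-qT) * phi(d1) * sqrt(T) = 11.1500 * 1.0000000000 * 0.1287541881 * 0.2886173938 = 0.414342

Answer: Vega = 0.414342


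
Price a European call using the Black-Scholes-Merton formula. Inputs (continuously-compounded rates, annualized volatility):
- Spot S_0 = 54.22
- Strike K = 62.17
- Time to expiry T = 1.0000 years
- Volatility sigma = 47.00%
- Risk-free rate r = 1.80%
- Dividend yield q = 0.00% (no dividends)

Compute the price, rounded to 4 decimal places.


d1 = (ln(S/K) + (r - q + 0.5*sigma^2) * T) / (sigma * sqrt(T)) = -0.01781431
d2 = d1 - sigma * sqrt(T) = -0.48781431
exp(-rT) = 0.98216103; exp(-qT) = 1.00000000
C = S_0 * exp(-qT) * N(d1) - K * exp(-rT) * N(d2)
N(d1) = 0.49289350; N(d2) = 0.31284069
C = 54.2200 * 1.00000000 * 0.49289350 - 62.1700 * 0.98216103 * 0.31284069 = 7.6223

Answer: Price = 7.6223


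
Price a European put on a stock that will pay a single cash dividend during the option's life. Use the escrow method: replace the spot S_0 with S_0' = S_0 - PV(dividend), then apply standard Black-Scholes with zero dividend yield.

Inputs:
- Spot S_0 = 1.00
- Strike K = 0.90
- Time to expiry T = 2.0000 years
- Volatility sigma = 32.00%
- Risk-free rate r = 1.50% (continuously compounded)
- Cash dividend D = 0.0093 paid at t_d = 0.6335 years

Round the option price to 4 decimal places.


PV(D) = D * exp(-r * t_d) = 0.0093 * 0.99054251 = 0.00921205
S_0' = S_0 - PV(D) = 1.0000 - 0.00921205 = 0.99078795
d1 = (ln(S_0'/K) + (r + sigma^2/2)*T) / (sigma*sqrt(T)) = 0.50493120
d2 = d1 - sigma*sqrt(T) = 0.05238286
exp(-rT) = 0.97044553
N(-d1) = 0.30680358; N(-d2) = 0.47911181
P = K * exp(-rT) * N(-d2) - S_0' * N(-d1) = 0.9000 * 0.97044553 * 0.47911181 - 0.99078795 * 0.30680358 = 0.1145

Answer: Price = 0.1145


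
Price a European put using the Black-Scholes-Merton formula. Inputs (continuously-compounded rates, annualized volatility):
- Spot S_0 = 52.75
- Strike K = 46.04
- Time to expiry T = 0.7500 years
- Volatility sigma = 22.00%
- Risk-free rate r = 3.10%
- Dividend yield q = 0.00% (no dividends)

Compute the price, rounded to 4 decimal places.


Answer: Price = 1.0435

Derivation:
d1 = (ln(S/K) + (r - q + 0.5*sigma^2) * T) / (sigma * sqrt(T)) = 0.93138769
d2 = d1 - sigma * sqrt(T) = 0.74086210
exp(-rT) = 0.97701820; exp(-qT) = 1.00000000
P = K * exp(-rT) * N(-d2) - S_0 * exp(-qT) * N(-d1)
N(-d1) = 0.17582653; N(-d2) = 0.22938853
P = 46.0400 * 0.97701820 * 0.22938853 - 52.7500 * 1.00000000 * 0.17582653 = 1.0435


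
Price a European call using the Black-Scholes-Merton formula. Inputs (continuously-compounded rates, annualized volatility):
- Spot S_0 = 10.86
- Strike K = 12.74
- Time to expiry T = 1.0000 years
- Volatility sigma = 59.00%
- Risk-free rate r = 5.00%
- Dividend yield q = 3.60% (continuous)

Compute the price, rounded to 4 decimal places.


Answer: Price = 1.8767

Derivation:
d1 = (ln(S/K) + (r - q + 0.5*sigma^2) * T) / (sigma * sqrt(T)) = 0.04811808
d2 = d1 - sigma * sqrt(T) = -0.54188192
exp(-rT) = 0.95122942; exp(-qT) = 0.96464029
C = S_0 * exp(-qT) * N(d1) - K * exp(-rT) * N(d2)
N(d1) = 0.51918893; N(d2) = 0.29394992
C = 10.8600 * 0.96464029 * 0.51918893 - 12.7400 * 0.95122942 * 0.29394992 = 1.8767


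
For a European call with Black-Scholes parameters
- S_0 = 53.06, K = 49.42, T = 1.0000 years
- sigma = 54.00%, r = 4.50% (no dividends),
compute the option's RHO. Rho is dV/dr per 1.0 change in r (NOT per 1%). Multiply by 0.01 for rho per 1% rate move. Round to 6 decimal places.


Answer: Rho = 22.585460

Derivation:
d1 = 0.4849410151; d2 = -0.0550589849
phi(d1) = 0.3546859861; exp(-qT) = 1.0000000000; exp(-rT) = 0.9559974818
N(d2) = 0.4780457359
Rho = K*T*exp(-rT)*N(d2) = 49.4200 * 1.0000 * 0.9559974818 * 0.4780457359 = 22.585460


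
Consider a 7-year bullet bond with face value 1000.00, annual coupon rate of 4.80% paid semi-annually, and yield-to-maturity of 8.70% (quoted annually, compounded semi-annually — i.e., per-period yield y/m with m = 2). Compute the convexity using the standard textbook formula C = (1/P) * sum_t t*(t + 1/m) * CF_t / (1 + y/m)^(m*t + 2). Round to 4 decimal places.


Answer: Convexity = 38.1851

Derivation:
Coupon per period c = face * coupon_rate / m = 24.000000
Periods per year m = 2; per-period yield y/m = 0.043500
Number of cashflows N = 14
Cashflows (t years, CF_t, discount factor 1/(1+y/m)^(m*t), PV):
  t = 0.5000: CF_t = 24.000000, DF = 0.958313, PV = 22.999521
  t = 1.0000: CF_t = 24.000000, DF = 0.918365, PV = 22.040748
  t = 1.5000: CF_t = 24.000000, DF = 0.880081, PV = 21.121944
  t = 2.0000: CF_t = 24.000000, DF = 0.843393, PV = 20.241441
  t = 2.5000: CF_t = 24.000000, DF = 0.808235, PV = 19.397644
  t = 3.0000: CF_t = 24.000000, DF = 0.774543, PV = 18.589021
  t = 3.5000: CF_t = 24.000000, DF = 0.742254, PV = 17.814107
  t = 4.0000: CF_t = 24.000000, DF = 0.711312, PV = 17.071497
  t = 4.5000: CF_t = 24.000000, DF = 0.681660, PV = 16.359844
  t = 5.0000: CF_t = 24.000000, DF = 0.653244, PV = 15.677857
  t = 5.5000: CF_t = 24.000000, DF = 0.626013, PV = 15.024300
  t = 6.0000: CF_t = 24.000000, DF = 0.599916, PV = 14.397988
  t = 6.5000: CF_t = 24.000000, DF = 0.574908, PV = 13.797784
  t = 7.0000: CF_t = 1024.000000, DF = 0.550942, PV = 564.164311
Price P = sum_t PV_t = 798.698008
Convexity numerator sum_t t*(t + 1/m) * CF_t / (1+y/m)^(m*t + 2):
  t = 0.5000: term = 10.560972
  t = 1.0000: term = 30.362162
  t = 1.5000: term = 58.192931
  t = 2.0000: term = 92.945106
  t = 2.5000: term = 133.605806
  t = 3.0000: term = 179.250722
  t = 3.5000: term = 229.037818
  t = 4.0000: term = 282.201432
  t = 4.5000: term = 338.046756
  t = 5.0000: term = 395.944664
  t = 5.5000: term = 455.326878
  t = 6.0000: term = 515.681440
  t = 6.5000: term = 576.548488
  t = 7.0000: term = 27200.695305
Convexity = (1/P) * sum = 30498.400478 / 798.698008 = 38.185147


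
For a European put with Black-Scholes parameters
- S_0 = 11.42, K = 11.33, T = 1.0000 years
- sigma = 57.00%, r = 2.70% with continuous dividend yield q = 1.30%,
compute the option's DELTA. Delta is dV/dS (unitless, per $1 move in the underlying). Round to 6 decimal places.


Answer: Delta = -0.368360

Derivation:
d1 = 0.3234423319; d2 = -0.2465576681
phi(d1) = 0.3786109932; exp(-qT) = 0.9870841350; exp(-rT) = 0.9733612415
N(-d1) = 0.3731801373
Delta = -exp(-qT) * N(-d1) = -0.9870841350 * 0.3731801373 = -0.368360


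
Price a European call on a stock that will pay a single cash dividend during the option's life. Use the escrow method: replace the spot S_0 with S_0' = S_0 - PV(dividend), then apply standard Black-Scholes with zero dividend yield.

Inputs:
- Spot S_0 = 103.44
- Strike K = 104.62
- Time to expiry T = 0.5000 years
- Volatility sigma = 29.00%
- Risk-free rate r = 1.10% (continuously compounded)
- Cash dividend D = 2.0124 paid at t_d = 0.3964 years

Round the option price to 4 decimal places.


Answer: Price = 7.1495

Derivation:
PV(D) = D * exp(-r * t_d) = 2.0124 * 0.99564909 = 2.00364423
S_0' = S_0 - PV(D) = 103.4400 - 2.00364423 = 101.43635577
d1 = (ln(S_0'/K) + (r + sigma^2/2)*T) / (sigma*sqrt(T)) = -0.02135059
d2 = d1 - sigma*sqrt(T) = -0.22641156
exp(-rT) = 0.99451510
N(d1) = 0.49148299; N(d2) = 0.41044067
C = S_0' * N(d1) - K * exp(-rT) * N(d2) = 101.43635577 * 0.49148299 - 104.6200 * 0.99451510 * 0.41044067 = 7.1495


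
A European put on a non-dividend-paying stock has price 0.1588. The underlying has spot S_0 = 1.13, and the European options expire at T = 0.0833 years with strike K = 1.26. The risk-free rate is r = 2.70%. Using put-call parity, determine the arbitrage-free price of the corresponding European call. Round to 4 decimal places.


Answer: Call price = 0.0316

Derivation:
Put-call parity: C - P = S_0 * exp(-qT) - K * exp(-rT).
S_0 * exp(-qT) = 1.1300 * 1.00000000 = 1.13000000
K * exp(-rT) = 1.2600 * 0.99775343 = 1.25716932
C = P + S*exp(-qT) - K*exp(-rT)
C = 0.1588 + 1.13000000 - 1.25716932 = 0.0316


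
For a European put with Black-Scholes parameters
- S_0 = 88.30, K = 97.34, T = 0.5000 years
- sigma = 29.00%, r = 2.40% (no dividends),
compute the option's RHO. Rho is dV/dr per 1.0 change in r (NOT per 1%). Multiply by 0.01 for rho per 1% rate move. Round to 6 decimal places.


Answer: Rho = -33.577770

Derivation:
d1 = -0.3142718865; d2 = -0.5193328530
phi(d1) = 0.3797196953; exp(-qT) = 1.0000000000; exp(-rT) = 0.9880717129
N(-d2) = 0.6982356764
Rho = -K*T*exp(-rT)*N(-d2) = -97.3400 * 0.5000 * 0.9880717129 * 0.6982356764 = -33.577770


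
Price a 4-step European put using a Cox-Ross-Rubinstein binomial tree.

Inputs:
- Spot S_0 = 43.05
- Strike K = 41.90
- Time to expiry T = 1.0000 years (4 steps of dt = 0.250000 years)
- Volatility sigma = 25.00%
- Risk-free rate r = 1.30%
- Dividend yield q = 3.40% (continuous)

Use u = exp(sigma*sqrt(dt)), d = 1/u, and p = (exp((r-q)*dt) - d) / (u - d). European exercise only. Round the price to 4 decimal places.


Answer: Price = V(0,0) = 3.9398

Derivation:
dt = T/N = 0.250000
u = exp(sigma*sqrt(dt)) = 1.133148; d = 1/u = 0.882497
p = (exp((r-q)*dt) - d) / (u - d) = 0.447900
Discount per step: exp(-r*dt) = 0.996755
Stock lattice S(k, i) with i counting down-moves:
  k=0: S(0,0) = 43.0500
  k=1: S(1,0) = 48.7820; S(1,1) = 37.9915
  k=2: S(2,0) = 55.2773; S(2,1) = 43.0500; S(2,2) = 33.5274
  k=3: S(3,0) = 62.6374; S(3,1) = 48.7820; S(3,2) = 37.9915; S(3,3) = 29.5878
  k=4: S(4,0) = 70.9775; S(4,1) = 55.2773; S(4,2) = 43.0500; S(4,3) = 33.5274; S(4,4) = 26.1111
Terminal payoffs V(N, i) = max(K - S_T, 0):
  V(4,0) = 0.000000; V(4,1) = 0.000000; V(4,2) = 0.000000; V(4,3) = 8.372626; V(4,4) = 15.788855
Backward induction: V(k, i) = exp(-r*dt) * [p * V(k+1, i) + (1-p) * V(k+1, i+1)].
  V(3,0) = exp(-r*dt) * [p*0.000000 + (1-p)*0.000000] = 0.000000
  V(3,1) = exp(-r*dt) * [p*0.000000 + (1-p)*0.000000] = 0.000000
  V(3,2) = exp(-r*dt) * [p*0.000000 + (1-p)*8.372626] = 4.607527
  V(3,3) = exp(-r*dt) * [p*8.372626 + (1-p)*15.788855] = 12.426673
  V(2,0) = exp(-r*dt) * [p*0.000000 + (1-p)*0.000000] = 0.000000
  V(2,1) = exp(-r*dt) * [p*0.000000 + (1-p)*4.607527] = 2.535561
  V(2,2) = exp(-r*dt) * [p*4.607527 + (1-p)*12.426673] = 8.895519
  V(1,0) = exp(-r*dt) * [p*0.000000 + (1-p)*2.535561] = 1.395341
  V(1,1) = exp(-r*dt) * [p*2.535561 + (1-p)*8.895519] = 6.027273
  V(0,0) = exp(-r*dt) * [p*1.395341 + (1-p)*6.027273] = 3.939805


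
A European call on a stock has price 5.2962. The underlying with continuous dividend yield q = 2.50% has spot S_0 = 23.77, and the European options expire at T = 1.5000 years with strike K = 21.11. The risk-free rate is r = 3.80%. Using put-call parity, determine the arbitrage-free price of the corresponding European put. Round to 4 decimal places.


Put-call parity: C - P = S_0 * exp(-qT) - K * exp(-rT).
S_0 * exp(-qT) = 23.7700 * 0.96319442 = 22.89513131
K * exp(-rT) = 21.1100 * 0.94459407 = 19.94038080
P = C - S*exp(-qT) + K*exp(-rT)
P = 5.2962 - 22.89513131 + 19.94038080 = 2.3414

Answer: Put price = 2.3414


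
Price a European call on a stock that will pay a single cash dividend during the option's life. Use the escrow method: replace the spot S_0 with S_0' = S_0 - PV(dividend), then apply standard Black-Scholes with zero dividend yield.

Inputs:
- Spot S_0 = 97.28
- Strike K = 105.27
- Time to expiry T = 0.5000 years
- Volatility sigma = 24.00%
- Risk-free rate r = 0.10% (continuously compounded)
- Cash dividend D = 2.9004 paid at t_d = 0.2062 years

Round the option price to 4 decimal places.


Answer: Price = 2.6639

Derivation:
PV(D) = D * exp(-r * t_d) = 2.9004 * 0.99979382 = 2.89980200
S_0' = S_0 - PV(D) = 97.2800 - 2.89980200 = 94.38019800
d1 = (ln(S_0'/K) + (r + sigma^2/2)*T) / (sigma*sqrt(T)) = -0.55565154
d2 = d1 - sigma*sqrt(T) = -0.72535717
exp(-rT) = 0.99950012
N(d1) = 0.28922454; N(d2) = 0.23411647
C = S_0' * N(d1) - K * exp(-rT) * N(d2) = 94.38019800 * 0.28922454 - 105.2700 * 0.99950012 * 0.23411647 = 2.6639


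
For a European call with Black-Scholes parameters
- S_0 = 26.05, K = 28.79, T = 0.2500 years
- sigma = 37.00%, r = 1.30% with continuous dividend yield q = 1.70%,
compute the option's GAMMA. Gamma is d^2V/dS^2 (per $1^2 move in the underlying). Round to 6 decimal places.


Answer: Gamma = 0.074375

Derivation:
d1 = -0.4535018185; d2 = -0.6385018185
phi(d1) = 0.3599570778; exp(-qT) = 0.9957590185; exp(-rT) = 0.9967552755
Gamma = exp(-qT) * phi(d1) / (S * sigma * sqrt(T)) = 0.9957590185 * 0.3599570778 / (26.0500 * 0.3700 * 0.5000000000) = 0.074375


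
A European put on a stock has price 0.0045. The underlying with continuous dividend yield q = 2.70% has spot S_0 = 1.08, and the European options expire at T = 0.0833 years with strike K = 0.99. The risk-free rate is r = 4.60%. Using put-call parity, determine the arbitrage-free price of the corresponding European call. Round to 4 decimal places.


Answer: Call price = 0.0959

Derivation:
Put-call parity: C - P = S_0 * exp(-qT) - K * exp(-rT).
S_0 * exp(-qT) = 1.0800 * 0.99775343 = 1.07757370
K * exp(-rT) = 0.9900 * 0.99617553 = 0.98621378
C = P + S*exp(-qT) - K*exp(-rT)
C = 0.0045 + 1.07757370 - 0.98621378 = 0.0959


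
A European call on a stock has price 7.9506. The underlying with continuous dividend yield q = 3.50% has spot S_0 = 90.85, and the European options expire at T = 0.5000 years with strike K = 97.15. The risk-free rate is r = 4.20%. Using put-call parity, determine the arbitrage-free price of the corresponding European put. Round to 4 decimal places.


Answer: Put price = 13.8078

Derivation:
Put-call parity: C - P = S_0 * exp(-qT) - K * exp(-rT).
S_0 * exp(-qT) = 90.8500 * 0.98265224 = 89.27395561
K * exp(-rT) = 97.1500 * 0.97921896 = 95.13112241
P = C - S*exp(-qT) + K*exp(-rT)
P = 7.9506 - 89.27395561 + 95.13112241 = 13.8078


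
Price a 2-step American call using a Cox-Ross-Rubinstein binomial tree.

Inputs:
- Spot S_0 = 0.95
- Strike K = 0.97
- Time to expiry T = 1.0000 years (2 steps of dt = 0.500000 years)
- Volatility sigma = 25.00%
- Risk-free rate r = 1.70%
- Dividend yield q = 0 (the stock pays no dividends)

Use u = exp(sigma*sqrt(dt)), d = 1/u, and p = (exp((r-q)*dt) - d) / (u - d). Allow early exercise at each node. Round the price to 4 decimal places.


dt = T/N = 0.500000
u = exp(sigma*sqrt(dt)) = 1.193365; d = 1/u = 0.837967
p = (exp((r-q)*dt) - d) / (u - d) = 0.479939
Discount per step: exp(-r*dt) = 0.991536
Stock lattice S(k, i) with i counting down-moves:
  k=0: S(0,0) = 0.9500
  k=1: S(1,0) = 1.1337; S(1,1) = 0.7961
  k=2: S(2,0) = 1.3529; S(2,1) = 0.9500; S(2,2) = 0.6671
Terminal payoffs V(N, i) = max(S_T - K, 0):
  V(2,0) = 0.382913; V(2,1) = 0.000000; V(2,2) = 0.000000
Backward induction: V(k, i) = exp(-r*dt) * [p * V(k+1, i) + (1-p) * V(k+1, i+1)]; then take max(V_cont, immediate exercise) for American.
  V(1,0) = exp(-r*dt) * [p*0.382913 + (1-p)*0.000000] = 0.182220; exercise = 0.163696; V(1,0) = max -> 0.182220
  V(1,1) = exp(-r*dt) * [p*0.000000 + (1-p)*0.000000] = 0.000000; exercise = 0.000000; V(1,1) = max -> 0.000000
  V(0,0) = exp(-r*dt) * [p*0.182220 + (1-p)*0.000000] = 0.086714; exercise = 0.000000; V(0,0) = max -> 0.086714

Answer: Price = V(0,0) = 0.0867


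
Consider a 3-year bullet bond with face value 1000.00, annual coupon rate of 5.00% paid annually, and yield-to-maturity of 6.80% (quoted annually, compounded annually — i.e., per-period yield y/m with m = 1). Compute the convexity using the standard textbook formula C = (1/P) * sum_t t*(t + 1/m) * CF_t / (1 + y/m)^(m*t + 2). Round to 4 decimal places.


Answer: Convexity = 9.8476

Derivation:
Coupon per period c = face * coupon_rate / m = 50.000000
Periods per year m = 1; per-period yield y/m = 0.068000
Number of cashflows N = 3
Cashflows (t years, CF_t, discount factor 1/(1+y/m)^(m*t), PV):
  t = 1.0000: CF_t = 50.000000, DF = 0.936330, PV = 46.816479
  t = 2.0000: CF_t = 50.000000, DF = 0.876713, PV = 43.835655
  t = 3.0000: CF_t = 1050.000000, DF = 0.820892, PV = 861.937034
Price P = sum_t PV_t = 952.589168
Convexity numerator sum_t t*(t + 1/m) * CF_t / (1+y/m)^(m*t + 2):
  t = 1.0000: term = 82.089241
  t = 2.0000: term = 230.587757
  t = 3.0000: term = 9068.057842
Convexity = (1/P) * sum = 9380.734839 / 952.589168 = 9.847619


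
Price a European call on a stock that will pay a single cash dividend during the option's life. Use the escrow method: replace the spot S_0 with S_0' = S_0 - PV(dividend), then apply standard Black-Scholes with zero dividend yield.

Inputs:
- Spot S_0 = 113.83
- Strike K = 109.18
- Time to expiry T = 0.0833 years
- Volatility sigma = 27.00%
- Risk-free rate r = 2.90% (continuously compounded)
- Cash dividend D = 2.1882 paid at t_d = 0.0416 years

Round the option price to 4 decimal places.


Answer: Price = 4.9627

Derivation:
PV(D) = D * exp(-r * t_d) = 2.1882 * 0.99879433 = 2.18556175
S_0' = S_0 - PV(D) = 113.8300 - 2.18556175 = 111.64443825
d1 = (ln(S_0'/K) + (r + sigma^2/2)*T) / (sigma*sqrt(T)) = 0.35640227
d2 = d1 - sigma*sqrt(T) = 0.27847557
exp(-rT) = 0.99758722
N(d1) = 0.63923034; N(d2) = 0.60967634
C = S_0' * N(d1) - K * exp(-rT) * N(d2) = 111.64443825 * 0.63923034 - 109.1800 * 0.99758722 * 0.60967634 = 4.9627


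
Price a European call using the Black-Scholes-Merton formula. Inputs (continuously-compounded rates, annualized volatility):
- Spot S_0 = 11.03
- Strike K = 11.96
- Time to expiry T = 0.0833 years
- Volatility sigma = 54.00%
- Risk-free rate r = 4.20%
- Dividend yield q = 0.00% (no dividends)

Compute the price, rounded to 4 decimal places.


Answer: Price = 0.3546

Derivation:
d1 = (ln(S/K) + (r - q + 0.5*sigma^2) * T) / (sigma * sqrt(T)) = -0.41901671
d2 = d1 - sigma * sqrt(T) = -0.57487010
exp(-rT) = 0.99650751; exp(-qT) = 1.00000000
C = S_0 * exp(-qT) * N(d1) - K * exp(-rT) * N(d2)
N(d1) = 0.33760196; N(d2) = 0.28268958
C = 11.0300 * 1.00000000 * 0.33760196 - 11.9600 * 0.99650751 * 0.28268958 = 0.3546


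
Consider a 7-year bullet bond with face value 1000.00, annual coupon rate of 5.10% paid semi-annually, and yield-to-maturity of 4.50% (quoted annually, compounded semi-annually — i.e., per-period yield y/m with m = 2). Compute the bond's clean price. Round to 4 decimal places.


Answer: Price = 1035.6878

Derivation:
Coupon per period c = face * coupon_rate / m = 25.500000
Periods per year m = 2; per-period yield y/m = 0.022500
Number of cashflows N = 14
Cashflows (t years, CF_t, discount factor 1/(1+y/m)^(m*t), PV):
  t = 0.5000: CF_t = 25.500000, DF = 0.977995, PV = 24.938875
  t = 1.0000: CF_t = 25.500000, DF = 0.956474, PV = 24.390098
  t = 1.5000: CF_t = 25.500000, DF = 0.935427, PV = 23.853397
  t = 2.0000: CF_t = 25.500000, DF = 0.914843, PV = 23.328505
  t = 2.5000: CF_t = 25.500000, DF = 0.894712, PV = 22.815164
  t = 3.0000: CF_t = 25.500000, DF = 0.875024, PV = 22.313119
  t = 3.5000: CF_t = 25.500000, DF = 0.855769, PV = 21.822121
  t = 4.0000: CF_t = 25.500000, DF = 0.836938, PV = 21.341928
  t = 4.5000: CF_t = 25.500000, DF = 0.818522, PV = 20.872301
  t = 5.0000: CF_t = 25.500000, DF = 0.800510, PV = 20.413008
  t = 5.5000: CF_t = 25.500000, DF = 0.782895, PV = 19.963822
  t = 6.0000: CF_t = 25.500000, DF = 0.765667, PV = 19.524521
  t = 6.5000: CF_t = 25.500000, DF = 0.748819, PV = 19.094886
  t = 7.0000: CF_t = 1025.500000, DF = 0.732341, PV = 751.016072
Price P = sum_t PV_t = 1035.687818


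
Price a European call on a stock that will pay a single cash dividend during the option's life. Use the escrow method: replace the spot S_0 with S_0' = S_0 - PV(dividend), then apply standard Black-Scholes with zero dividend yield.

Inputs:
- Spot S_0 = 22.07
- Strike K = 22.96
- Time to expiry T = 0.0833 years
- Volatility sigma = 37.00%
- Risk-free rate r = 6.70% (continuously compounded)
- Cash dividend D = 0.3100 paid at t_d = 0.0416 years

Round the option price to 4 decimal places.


PV(D) = D * exp(-r * t_d) = 0.3100 * 0.99721668 = 0.30913717
S_0' = S_0 - PV(D) = 22.0700 - 0.30913717 = 21.76086283
d1 = (ln(S_0'/K) + (r + sigma^2/2)*T) / (sigma*sqrt(T)) = -0.39664888
d2 = d1 - sigma*sqrt(T) = -0.50343731
exp(-rT) = 0.99443445
N(d1) = 0.34581320; N(d2) = 0.30732842
C = S_0' * N(d1) - K * exp(-rT) * N(d2) = 21.76086283 * 0.34581320 - 22.9600 * 0.99443445 * 0.30732842 = 0.5082

Answer: Price = 0.5082


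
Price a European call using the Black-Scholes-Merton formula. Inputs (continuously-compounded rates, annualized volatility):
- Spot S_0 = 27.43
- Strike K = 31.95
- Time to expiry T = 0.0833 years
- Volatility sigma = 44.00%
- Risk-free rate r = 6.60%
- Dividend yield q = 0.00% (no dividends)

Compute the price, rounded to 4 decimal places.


Answer: Price = 0.2289

Derivation:
d1 = (ln(S/K) + (r - q + 0.5*sigma^2) * T) / (sigma * sqrt(T)) = -1.09435252
d2 = d1 - sigma * sqrt(T) = -1.22134417
exp(-rT) = 0.99451729; exp(-qT) = 1.00000000
C = S_0 * exp(-qT) * N(d1) - K * exp(-rT) * N(d2)
N(d1) = 0.13690020; N(d2) = 0.11097787
C = 27.4300 * 1.00000000 * 0.13690020 - 31.9500 * 0.99451729 * 0.11097787 = 0.2289


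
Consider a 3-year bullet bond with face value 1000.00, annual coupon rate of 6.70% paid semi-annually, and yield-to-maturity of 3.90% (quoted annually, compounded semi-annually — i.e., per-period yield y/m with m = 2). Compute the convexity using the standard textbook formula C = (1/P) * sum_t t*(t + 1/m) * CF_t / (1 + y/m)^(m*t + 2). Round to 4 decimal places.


Answer: Convexity = 9.1052

Derivation:
Coupon per period c = face * coupon_rate / m = 33.500000
Periods per year m = 2; per-period yield y/m = 0.019500
Number of cashflows N = 6
Cashflows (t years, CF_t, discount factor 1/(1+y/m)^(m*t), PV):
  t = 0.5000: CF_t = 33.500000, DF = 0.980873, PV = 32.859245
  t = 1.0000: CF_t = 33.500000, DF = 0.962112, PV = 32.230745
  t = 1.5000: CF_t = 33.500000, DF = 0.943709, PV = 31.614267
  t = 2.0000: CF_t = 33.500000, DF = 0.925659, PV = 31.009580
  t = 2.5000: CF_t = 33.500000, DF = 0.907954, PV = 30.416459
  t = 3.0000: CF_t = 1033.500000, DF = 0.890588, PV = 920.422232
Price P = sum_t PV_t = 1078.552529
Convexity numerator sum_t t*(t + 1/m) * CF_t / (1+y/m)^(m*t + 2):
  t = 0.5000: term = 15.807133
  t = 1.0000: term = 46.514370
  t = 1.5000: term = 91.249378
  t = 2.0000: term = 149.173415
  t = 2.5000: term = 219.480257
  t = 3.0000: term = 9298.265422
Convexity = (1/P) * sum = 9820.489975 / 1078.552529 = 9.105250
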